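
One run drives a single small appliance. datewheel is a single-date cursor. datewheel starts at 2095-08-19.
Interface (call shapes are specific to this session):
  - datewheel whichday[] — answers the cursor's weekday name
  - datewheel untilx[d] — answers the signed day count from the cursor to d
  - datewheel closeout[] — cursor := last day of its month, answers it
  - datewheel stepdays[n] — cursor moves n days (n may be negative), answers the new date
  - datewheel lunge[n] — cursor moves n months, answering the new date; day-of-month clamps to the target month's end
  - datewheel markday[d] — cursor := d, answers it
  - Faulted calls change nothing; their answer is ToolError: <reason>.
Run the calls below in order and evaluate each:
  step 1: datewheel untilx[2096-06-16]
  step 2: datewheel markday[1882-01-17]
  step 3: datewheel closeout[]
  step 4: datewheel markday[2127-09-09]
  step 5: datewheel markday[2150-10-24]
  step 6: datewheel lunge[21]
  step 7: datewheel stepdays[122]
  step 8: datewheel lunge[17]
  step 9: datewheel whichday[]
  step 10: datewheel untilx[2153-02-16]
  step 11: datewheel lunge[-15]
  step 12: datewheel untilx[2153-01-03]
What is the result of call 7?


CALL datewheel untilx[d→2096-06-16]
RET  302
CALL datewheel markday[d→1882-01-17]
RET  1882-01-17
CALL datewheel closeout[]
RET  1882-01-31
CALL datewheel markday[d→2127-09-09]
RET  2127-09-09
CALL datewheel markday[d→2150-10-24]
RET  2150-10-24
CALL datewheel lunge[n→21]
RET  2152-07-24
CALL datewheel stepdays[n→122]
RET  2152-11-23
CALL datewheel lunge[n→17]
RET  2154-04-23
CALL datewheel whichday[]
RET  Tuesday
CALL datewheel untilx[d→2153-02-16]
RET  -431
CALL datewheel lunge[n→-15]
RET  2153-01-23
CALL datewheel untilx[d→2153-01-03]
RET  -20

Answer: 2152-11-23


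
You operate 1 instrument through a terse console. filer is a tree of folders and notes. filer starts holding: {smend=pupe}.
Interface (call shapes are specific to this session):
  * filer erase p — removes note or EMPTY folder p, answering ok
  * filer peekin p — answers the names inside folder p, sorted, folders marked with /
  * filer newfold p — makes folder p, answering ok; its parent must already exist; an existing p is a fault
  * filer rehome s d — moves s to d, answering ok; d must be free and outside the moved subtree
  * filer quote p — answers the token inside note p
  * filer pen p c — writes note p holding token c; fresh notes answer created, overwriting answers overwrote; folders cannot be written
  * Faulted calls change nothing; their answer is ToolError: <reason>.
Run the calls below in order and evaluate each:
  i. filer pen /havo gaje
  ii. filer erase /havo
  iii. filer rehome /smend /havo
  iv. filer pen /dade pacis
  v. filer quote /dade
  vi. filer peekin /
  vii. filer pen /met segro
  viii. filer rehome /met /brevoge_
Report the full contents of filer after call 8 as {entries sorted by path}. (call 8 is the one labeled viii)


==> filer pen(p=/havo, c=gaje)
<== created
==> filer erase(p=/havo)
<== ok
==> filer rehome(s=/smend, d=/havo)
<== ok
==> filer pen(p=/dade, c=pacis)
<== created
==> filer quote(p=/dade)
<== pacis
==> filer peekin(p=/)
<== [dade, havo]
==> filer pen(p=/met, c=segro)
<== created
==> filer rehome(s=/met, d=/brevoge_)
<== ok

Answer: {brevoge_=segro, dade=pacis, havo=pupe}


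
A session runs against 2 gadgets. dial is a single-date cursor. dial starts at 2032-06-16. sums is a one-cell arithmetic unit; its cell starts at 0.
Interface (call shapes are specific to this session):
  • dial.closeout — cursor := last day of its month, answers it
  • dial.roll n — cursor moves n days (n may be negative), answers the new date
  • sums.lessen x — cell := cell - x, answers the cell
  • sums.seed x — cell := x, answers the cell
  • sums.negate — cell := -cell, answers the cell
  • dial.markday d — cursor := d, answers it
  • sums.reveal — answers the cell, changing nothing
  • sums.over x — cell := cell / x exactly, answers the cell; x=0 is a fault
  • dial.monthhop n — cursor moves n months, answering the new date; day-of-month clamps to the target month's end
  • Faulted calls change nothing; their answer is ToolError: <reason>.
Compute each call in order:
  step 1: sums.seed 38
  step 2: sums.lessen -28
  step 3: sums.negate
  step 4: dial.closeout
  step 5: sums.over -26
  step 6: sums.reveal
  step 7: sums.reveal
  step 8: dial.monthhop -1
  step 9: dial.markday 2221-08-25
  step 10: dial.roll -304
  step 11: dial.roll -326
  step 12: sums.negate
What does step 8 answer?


Answer: 2032-05-30

Derivation:
-> seed(38)
<- 38
-> lessen(-28)
<- 66
-> negate()
<- -66
-> closeout()
<- 2032-06-30
-> over(-26)
<- 33/13
-> reveal()
<- 33/13
-> reveal()
<- 33/13
-> monthhop(-1)
<- 2032-05-30
-> markday(2221-08-25)
<- 2221-08-25
-> roll(-304)
<- 2220-10-25
-> roll(-326)
<- 2219-12-04
-> negate()
<- -33/13


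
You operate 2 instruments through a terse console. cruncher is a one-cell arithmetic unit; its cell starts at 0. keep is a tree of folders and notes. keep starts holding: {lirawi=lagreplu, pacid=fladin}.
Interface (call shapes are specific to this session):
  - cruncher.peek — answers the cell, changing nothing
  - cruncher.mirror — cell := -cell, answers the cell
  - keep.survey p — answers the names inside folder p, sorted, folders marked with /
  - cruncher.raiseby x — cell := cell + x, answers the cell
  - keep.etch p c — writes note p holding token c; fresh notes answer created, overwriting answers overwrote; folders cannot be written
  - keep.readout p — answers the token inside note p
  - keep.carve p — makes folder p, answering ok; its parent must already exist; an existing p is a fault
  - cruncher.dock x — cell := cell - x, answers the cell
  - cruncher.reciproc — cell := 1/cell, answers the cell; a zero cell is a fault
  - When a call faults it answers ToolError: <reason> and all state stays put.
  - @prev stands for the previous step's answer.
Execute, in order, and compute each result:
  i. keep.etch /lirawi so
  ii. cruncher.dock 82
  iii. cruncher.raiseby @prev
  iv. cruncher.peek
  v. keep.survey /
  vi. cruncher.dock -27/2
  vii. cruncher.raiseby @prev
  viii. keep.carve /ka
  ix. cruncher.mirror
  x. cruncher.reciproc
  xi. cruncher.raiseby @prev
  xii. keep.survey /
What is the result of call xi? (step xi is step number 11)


Answer: 2/301

Derivation:
-- 1. etch(p: /lirawi, c: so) == overwrote
-- 2. dock(x: 82) == -82
-- 3. raiseby(x: @prev) == -164
-- 4. peek() == -164
-- 5. survey(p: /) == [lirawi, pacid]
-- 6. dock(x: -27/2) == -301/2
-- 7. raiseby(x: @prev) == -301
-- 8. carve(p: /ka) == ok
-- 9. mirror() == 301
-- 10. reciproc() == 1/301
-- 11. raiseby(x: @prev) == 2/301
-- 12. survey(p: /) == [ka/, lirawi, pacid]


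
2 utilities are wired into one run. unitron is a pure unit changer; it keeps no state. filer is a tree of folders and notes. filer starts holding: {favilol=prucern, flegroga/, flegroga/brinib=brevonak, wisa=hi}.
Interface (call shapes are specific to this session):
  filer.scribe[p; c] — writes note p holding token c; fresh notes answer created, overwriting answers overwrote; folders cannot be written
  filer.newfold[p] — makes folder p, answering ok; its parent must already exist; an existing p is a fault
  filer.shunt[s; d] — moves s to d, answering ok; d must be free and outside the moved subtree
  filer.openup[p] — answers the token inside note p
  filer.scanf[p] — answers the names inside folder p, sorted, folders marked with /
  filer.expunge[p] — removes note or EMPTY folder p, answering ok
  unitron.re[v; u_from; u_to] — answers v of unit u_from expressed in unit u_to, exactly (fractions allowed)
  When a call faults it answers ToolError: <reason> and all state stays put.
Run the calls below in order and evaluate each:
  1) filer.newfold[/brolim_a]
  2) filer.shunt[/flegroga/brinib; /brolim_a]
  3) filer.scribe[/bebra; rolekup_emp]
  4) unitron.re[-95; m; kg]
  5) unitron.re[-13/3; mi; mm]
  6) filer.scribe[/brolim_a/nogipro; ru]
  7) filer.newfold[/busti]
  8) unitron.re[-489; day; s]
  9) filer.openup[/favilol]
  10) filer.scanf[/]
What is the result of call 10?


Answer: [bebra, brolim_a/, busti/, favilol, flegroga/, wisa]

Derivation:
[in] newfold p=/brolim_a
[out] ok
[in] shunt s=/flegroga/brinib d=/brolim_a
[out] ToolError: exists
[in] scribe p=/bebra c=rolekup_emp
[out] created
[in] re v=-95 u_from=m u_to=kg
[out] ToolError: incompatible units
[in] re v=-13/3 u_from=mi u_to=mm
[out] -6973824
[in] scribe p=/brolim_a/nogipro c=ru
[out] created
[in] newfold p=/busti
[out] ok
[in] re v=-489 u_from=day u_to=s
[out] -42249600
[in] openup p=/favilol
[out] prucern
[in] scanf p=/
[out] [bebra, brolim_a/, busti/, favilol, flegroga/, wisa]


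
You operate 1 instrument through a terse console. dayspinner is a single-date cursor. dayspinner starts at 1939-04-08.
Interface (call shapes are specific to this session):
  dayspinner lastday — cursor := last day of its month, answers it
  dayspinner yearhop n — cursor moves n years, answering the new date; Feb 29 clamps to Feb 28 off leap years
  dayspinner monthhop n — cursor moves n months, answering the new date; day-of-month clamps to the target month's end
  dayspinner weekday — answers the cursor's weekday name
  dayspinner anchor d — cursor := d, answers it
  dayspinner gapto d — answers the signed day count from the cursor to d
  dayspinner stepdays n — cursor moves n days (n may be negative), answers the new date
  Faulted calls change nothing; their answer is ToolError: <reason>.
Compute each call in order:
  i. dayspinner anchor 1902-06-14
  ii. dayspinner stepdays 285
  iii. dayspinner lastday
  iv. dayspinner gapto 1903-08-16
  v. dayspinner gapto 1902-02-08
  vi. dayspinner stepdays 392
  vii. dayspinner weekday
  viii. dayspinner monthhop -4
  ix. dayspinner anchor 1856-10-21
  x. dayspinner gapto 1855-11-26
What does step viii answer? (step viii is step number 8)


I use dayspinner anchor passing d→1902-06-14, and see 1902-06-14.
I call dayspinner stepdays passing n→285, which returns 1903-03-26.
Then dayspinner lastday(), and get 1903-03-31.
Now I run dayspinner gapto passing d→1903-08-16, — result: 138.
Then dayspinner gapto passing d→1902-02-08, and observe -416.
Invoking dayspinner stepdays passing n→392, and see 1904-04-26.
Now I run dayspinner weekday(): Tuesday.
Invoking dayspinner monthhop passing n→-4, → 1903-12-26.
Then dayspinner anchor passing d→1856-10-21, yielding 1856-10-21.
Next I call dayspinner gapto passing d→1855-11-26, yielding -330.

Answer: 1903-12-26


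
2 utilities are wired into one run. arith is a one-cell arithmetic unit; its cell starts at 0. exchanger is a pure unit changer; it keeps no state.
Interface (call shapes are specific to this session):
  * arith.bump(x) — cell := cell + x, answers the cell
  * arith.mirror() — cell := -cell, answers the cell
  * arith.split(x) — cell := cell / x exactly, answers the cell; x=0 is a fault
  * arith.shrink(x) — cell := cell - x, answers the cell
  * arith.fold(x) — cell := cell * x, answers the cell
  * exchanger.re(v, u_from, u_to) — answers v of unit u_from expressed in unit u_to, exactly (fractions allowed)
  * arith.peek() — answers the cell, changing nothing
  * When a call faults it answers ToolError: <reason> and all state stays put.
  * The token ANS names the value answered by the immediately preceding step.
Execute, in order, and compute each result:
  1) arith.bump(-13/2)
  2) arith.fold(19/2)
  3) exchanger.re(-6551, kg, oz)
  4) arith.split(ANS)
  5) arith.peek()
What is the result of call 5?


Answer: 11203731539/41926400000000

Derivation:
% bump -13/2
  -13/2
% fold 19/2
  -247/4
% re -6551 kg oz
  -10481600000000/45359237
% split ANS
  11203731539/41926400000000
% peek
  11203731539/41926400000000


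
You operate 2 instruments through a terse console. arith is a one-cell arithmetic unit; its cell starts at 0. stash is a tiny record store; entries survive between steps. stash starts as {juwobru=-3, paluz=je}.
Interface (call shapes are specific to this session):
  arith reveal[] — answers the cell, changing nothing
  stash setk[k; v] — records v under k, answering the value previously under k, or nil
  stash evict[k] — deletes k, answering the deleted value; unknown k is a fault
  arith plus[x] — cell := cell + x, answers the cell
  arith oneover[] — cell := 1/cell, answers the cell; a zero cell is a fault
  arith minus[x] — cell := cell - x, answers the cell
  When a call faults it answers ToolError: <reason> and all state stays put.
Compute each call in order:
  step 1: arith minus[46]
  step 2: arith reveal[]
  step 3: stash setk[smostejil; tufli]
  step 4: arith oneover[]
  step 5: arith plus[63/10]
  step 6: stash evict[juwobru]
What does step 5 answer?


Now I run arith minus with x: 46, giving -46.
Using arith reveal, — result: -46.
I try stash setk with k: smostejil, v: tufli, and see nil.
Using arith oneover, yielding -1/46.
Using arith plus with x: 63/10, and observe 722/115.
Invoking stash evict with k: juwobru, giving -3.

Answer: 722/115


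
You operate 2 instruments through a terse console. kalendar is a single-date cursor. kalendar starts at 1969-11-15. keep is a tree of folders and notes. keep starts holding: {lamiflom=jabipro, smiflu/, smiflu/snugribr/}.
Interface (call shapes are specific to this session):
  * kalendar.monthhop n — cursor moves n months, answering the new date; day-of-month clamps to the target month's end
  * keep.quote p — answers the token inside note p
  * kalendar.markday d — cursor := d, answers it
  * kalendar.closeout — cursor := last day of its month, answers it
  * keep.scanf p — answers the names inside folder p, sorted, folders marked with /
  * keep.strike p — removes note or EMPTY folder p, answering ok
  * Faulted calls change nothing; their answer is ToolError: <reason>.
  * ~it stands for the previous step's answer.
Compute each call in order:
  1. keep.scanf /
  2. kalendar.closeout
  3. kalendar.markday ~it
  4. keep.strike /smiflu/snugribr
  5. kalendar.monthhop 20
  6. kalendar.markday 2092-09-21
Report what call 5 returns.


Answer: 1971-07-30

Derivation:
;; keep.scanf(p=/) -> [lamiflom, smiflu/]
;; kalendar.closeout() -> 1969-11-30
;; kalendar.markday(d=~it) -> 1969-11-30
;; keep.strike(p=/smiflu/snugribr) -> ok
;; kalendar.monthhop(n=20) -> 1971-07-30
;; kalendar.markday(d=2092-09-21) -> 2092-09-21


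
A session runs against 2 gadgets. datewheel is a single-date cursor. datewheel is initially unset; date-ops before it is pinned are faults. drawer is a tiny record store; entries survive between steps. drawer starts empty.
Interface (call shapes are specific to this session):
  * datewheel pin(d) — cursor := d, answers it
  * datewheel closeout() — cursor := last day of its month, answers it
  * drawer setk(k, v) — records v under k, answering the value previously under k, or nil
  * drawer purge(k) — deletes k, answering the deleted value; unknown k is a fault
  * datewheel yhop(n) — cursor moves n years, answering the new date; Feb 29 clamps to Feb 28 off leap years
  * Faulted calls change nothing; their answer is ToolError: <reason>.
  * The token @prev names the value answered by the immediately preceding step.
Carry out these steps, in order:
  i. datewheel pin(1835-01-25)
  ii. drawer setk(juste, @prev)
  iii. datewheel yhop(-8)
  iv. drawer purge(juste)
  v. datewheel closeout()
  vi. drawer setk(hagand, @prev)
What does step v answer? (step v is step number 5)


-> datewheel pin(d: 1835-01-25)
<- 1835-01-25
-> drawer setk(k: juste, v: @prev)
<- nil
-> datewheel yhop(n: -8)
<- 1827-01-25
-> drawer purge(k: juste)
<- 1835-01-25
-> datewheel closeout()
<- 1827-01-31
-> drawer setk(k: hagand, v: @prev)
<- nil

Answer: 1827-01-31


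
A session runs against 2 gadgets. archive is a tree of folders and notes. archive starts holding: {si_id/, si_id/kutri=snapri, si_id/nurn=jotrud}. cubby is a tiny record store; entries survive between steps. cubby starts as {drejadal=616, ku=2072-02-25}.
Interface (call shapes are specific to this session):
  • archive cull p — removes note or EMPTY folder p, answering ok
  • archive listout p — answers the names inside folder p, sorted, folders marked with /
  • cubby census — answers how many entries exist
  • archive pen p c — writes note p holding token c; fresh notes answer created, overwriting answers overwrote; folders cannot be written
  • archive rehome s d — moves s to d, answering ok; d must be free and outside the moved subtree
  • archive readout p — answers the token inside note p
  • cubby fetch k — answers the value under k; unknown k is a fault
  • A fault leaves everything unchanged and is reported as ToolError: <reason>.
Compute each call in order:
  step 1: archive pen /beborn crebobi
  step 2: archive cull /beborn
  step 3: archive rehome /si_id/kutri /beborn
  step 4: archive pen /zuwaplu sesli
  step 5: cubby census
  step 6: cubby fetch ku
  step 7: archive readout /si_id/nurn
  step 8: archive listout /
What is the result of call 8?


Answer: [beborn, si_id/, zuwaplu]

Derivation:
CALL archive pen[/beborn; crebobi]
RET  created
CALL archive cull[/beborn]
RET  ok
CALL archive rehome[/si_id/kutri; /beborn]
RET  ok
CALL archive pen[/zuwaplu; sesli]
RET  created
CALL cubby census[]
RET  2
CALL cubby fetch[ku]
RET  2072-02-25
CALL archive readout[/si_id/nurn]
RET  jotrud
CALL archive listout[/]
RET  [beborn, si_id/, zuwaplu]


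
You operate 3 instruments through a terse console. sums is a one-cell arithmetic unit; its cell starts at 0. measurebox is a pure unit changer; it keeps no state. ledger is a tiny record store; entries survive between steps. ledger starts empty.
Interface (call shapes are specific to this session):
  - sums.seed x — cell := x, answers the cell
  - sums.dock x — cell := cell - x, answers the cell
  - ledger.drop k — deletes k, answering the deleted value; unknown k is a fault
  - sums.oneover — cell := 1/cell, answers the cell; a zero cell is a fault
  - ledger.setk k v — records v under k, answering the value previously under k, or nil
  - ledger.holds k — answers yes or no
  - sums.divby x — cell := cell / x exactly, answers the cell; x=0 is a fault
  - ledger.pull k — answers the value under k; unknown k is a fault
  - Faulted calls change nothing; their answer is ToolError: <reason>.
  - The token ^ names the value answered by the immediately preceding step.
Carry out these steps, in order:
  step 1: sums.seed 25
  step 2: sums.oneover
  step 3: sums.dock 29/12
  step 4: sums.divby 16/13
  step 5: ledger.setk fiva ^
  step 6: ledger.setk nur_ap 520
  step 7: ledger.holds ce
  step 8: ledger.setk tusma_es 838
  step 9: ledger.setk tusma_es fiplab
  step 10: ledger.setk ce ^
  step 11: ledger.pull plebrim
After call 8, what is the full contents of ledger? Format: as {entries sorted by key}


I run sums.seed on x→25, giving 25.
I invoke sums.oneover, → 1/25.
I run sums.dock on x→29/12, and observe -713/300.
Now I run sums.divby on x→16/13, giving -9269/4800.
Now I run ledger.setk on k→fiva, v→^: nil.
I use ledger.setk on k→nur_ap, v→520, giving nil.
I use ledger.holds on k→ce: no.
Then ledger.setk on k→tusma_es, v→838, and see nil.
Invoking ledger.setk on k→tusma_es, v→fiplab, and observe 838.
I invoke ledger.setk on k→ce, v→^, giving nil.
Using ledger.pull on k→plebrim, — result: ToolError: no such key plebrim.

Answer: {fiva=-9269/4800, nur_ap=520, tusma_es=838}


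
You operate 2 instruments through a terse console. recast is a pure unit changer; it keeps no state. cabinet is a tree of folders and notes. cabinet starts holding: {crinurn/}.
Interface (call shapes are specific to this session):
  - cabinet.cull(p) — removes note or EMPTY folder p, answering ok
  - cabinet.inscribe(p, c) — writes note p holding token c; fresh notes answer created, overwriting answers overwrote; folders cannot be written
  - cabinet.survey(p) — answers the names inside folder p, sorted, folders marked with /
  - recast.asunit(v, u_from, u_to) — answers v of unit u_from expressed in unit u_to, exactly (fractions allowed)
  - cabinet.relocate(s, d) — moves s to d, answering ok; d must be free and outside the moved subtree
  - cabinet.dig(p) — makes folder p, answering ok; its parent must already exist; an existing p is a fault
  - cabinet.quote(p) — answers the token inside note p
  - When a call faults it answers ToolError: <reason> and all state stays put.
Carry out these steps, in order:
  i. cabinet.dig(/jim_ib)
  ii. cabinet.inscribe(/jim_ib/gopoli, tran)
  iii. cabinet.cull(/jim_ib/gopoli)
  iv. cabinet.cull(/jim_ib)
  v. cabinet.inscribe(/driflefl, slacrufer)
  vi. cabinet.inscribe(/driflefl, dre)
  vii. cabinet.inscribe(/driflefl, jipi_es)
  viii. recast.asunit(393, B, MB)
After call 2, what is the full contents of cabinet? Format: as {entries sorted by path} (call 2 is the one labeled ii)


Answer: {crinurn/, jim_ib/, jim_ib/gopoli=tran}

Derivation:
! 1. cabinet.dig(p: /jim_ib) => ok
! 2. cabinet.inscribe(p: /jim_ib/gopoli, c: tran) => created
! 3. cabinet.cull(p: /jim_ib/gopoli) => ok
! 4. cabinet.cull(p: /jim_ib) => ok
! 5. cabinet.inscribe(p: /driflefl, c: slacrufer) => created
! 6. cabinet.inscribe(p: /driflefl, c: dre) => overwrote
! 7. cabinet.inscribe(p: /driflefl, c: jipi_es) => overwrote
! 8. recast.asunit(v: 393, u_from: B, u_to: MB) => 393/1000000


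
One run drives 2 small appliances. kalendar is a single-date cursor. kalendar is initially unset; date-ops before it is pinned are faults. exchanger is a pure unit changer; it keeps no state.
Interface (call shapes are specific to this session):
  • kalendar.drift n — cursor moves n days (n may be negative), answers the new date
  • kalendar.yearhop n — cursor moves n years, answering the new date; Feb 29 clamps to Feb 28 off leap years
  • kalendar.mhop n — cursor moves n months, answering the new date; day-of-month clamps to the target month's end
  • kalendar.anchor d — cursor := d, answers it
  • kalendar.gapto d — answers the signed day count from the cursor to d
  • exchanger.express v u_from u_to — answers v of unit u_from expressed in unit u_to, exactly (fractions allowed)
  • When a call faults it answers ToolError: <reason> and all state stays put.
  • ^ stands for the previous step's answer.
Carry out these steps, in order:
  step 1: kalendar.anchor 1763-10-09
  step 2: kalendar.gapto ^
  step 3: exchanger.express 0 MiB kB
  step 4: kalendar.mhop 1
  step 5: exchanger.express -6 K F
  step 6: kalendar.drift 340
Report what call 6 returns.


>>> anchor d=1763-10-09
  1763-10-09
>>> gapto d=^
  0
>>> express v=0 u_from=MiB u_to=kB
  0
>>> mhop n=1
  1763-11-09
>>> express v=-6 u_from=K u_to=F
  -47047/100
>>> drift n=340
  1764-10-14

Answer: 1764-10-14


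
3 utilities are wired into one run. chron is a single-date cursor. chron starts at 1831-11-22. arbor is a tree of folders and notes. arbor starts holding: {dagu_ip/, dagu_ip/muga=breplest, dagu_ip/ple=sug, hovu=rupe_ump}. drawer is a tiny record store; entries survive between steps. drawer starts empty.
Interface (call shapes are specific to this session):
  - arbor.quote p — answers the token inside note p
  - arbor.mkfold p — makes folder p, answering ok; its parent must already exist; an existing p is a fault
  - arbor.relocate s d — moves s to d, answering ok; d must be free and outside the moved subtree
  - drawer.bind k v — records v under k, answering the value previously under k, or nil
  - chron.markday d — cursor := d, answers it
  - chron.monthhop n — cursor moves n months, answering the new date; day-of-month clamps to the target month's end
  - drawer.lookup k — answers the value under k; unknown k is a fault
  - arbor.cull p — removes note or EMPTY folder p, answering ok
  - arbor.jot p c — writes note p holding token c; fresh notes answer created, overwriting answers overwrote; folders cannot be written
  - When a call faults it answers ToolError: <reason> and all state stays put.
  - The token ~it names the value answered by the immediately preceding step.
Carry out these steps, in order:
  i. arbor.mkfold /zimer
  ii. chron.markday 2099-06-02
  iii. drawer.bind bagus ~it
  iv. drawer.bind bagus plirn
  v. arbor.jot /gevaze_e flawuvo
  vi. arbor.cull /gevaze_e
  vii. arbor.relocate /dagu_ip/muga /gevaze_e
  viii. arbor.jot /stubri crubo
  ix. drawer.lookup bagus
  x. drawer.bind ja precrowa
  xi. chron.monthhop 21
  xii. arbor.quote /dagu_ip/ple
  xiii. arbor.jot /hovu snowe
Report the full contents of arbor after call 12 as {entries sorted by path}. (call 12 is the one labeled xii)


! arbor.mkfold(/zimer) == ok
! chron.markday(2099-06-02) == 2099-06-02
! drawer.bind(bagus, ~it) == nil
! drawer.bind(bagus, plirn) == 2099-06-02
! arbor.jot(/gevaze_e, flawuvo) == created
! arbor.cull(/gevaze_e) == ok
! arbor.relocate(/dagu_ip/muga, /gevaze_e) == ok
! arbor.jot(/stubri, crubo) == created
! drawer.lookup(bagus) == plirn
! drawer.bind(ja, precrowa) == nil
! chron.monthhop(21) == 2101-03-02
! arbor.quote(/dagu_ip/ple) == sug
! arbor.jot(/hovu, snowe) == overwrote

Answer: {dagu_ip/, dagu_ip/ple=sug, gevaze_e=breplest, hovu=rupe_ump, stubri=crubo, zimer/}


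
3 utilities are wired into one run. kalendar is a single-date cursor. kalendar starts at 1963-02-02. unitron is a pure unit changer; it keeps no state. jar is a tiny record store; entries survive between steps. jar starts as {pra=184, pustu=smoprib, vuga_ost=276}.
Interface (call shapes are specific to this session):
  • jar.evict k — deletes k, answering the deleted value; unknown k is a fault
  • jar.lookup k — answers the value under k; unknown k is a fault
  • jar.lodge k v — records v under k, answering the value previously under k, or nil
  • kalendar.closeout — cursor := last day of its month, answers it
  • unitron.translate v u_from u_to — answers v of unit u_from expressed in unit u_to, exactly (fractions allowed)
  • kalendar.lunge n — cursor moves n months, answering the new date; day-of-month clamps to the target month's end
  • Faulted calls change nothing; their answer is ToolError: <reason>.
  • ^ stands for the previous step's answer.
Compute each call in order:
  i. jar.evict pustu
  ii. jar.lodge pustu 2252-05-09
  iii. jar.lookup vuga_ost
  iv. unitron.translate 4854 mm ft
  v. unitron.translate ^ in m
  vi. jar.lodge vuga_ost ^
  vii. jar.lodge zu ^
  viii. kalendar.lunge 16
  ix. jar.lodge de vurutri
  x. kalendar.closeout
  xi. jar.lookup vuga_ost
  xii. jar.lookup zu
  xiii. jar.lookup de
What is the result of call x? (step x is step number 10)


Do: evict[k=pustu]
See: smoprib
Do: lodge[k=pustu; v=2252-05-09]
See: nil
Do: lookup[k=vuga_ost]
See: 276
Do: translate[v=4854; u_from=mm; u_to=ft]
See: 4045/254
Do: translate[v=^; u_from=in; u_to=m]
See: 809/2000
Do: lodge[k=vuga_ost; v=^]
See: 276
Do: lodge[k=zu; v=^]
See: nil
Do: lunge[n=16]
See: 1964-06-02
Do: lodge[k=de; v=vurutri]
See: nil
Do: closeout[]
See: 1964-06-30
Do: lookup[k=vuga_ost]
See: 809/2000
Do: lookup[k=zu]
See: 276
Do: lookup[k=de]
See: vurutri

Answer: 1964-06-30


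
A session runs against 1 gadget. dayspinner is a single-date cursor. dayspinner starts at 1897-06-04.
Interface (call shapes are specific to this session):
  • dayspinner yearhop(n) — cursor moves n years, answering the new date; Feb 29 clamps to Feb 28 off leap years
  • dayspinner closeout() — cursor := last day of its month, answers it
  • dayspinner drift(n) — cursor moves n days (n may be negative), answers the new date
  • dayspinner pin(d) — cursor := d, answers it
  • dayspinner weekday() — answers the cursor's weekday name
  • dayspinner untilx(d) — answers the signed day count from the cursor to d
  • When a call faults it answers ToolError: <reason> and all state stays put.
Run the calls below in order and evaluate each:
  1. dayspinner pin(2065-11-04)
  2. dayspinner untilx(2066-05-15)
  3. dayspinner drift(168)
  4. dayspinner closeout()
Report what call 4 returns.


Answer: 2066-04-30

Derivation:
·→ dayspinner pin(2065-11-04)
·← 2065-11-04
·→ dayspinner untilx(2066-05-15)
·← 192
·→ dayspinner drift(168)
·← 2066-04-21
·→ dayspinner closeout()
·← 2066-04-30


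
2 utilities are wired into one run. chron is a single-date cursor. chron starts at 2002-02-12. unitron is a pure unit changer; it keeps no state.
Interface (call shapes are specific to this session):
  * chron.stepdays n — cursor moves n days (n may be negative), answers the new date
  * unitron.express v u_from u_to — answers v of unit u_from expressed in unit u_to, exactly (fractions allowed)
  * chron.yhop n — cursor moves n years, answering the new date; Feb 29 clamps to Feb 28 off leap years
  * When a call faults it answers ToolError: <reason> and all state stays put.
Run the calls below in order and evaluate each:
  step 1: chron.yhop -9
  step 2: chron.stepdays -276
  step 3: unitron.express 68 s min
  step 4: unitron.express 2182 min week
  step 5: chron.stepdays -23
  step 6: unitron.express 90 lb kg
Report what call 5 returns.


Answer: 1992-04-19

Derivation:
==> chron.yhop(n='-9')
<== 1993-02-12
==> chron.stepdays(n='-276')
<== 1992-05-12
==> unitron.express(v='68', u_from='s', u_to='min')
<== 17/15
==> unitron.express(v='2182', u_from='min', u_to='week')
<== 1091/5040
==> chron.stepdays(n='-23')
<== 1992-04-19
==> unitron.express(v='90', u_from='lb', u_to='kg')
<== 408233133/10000000


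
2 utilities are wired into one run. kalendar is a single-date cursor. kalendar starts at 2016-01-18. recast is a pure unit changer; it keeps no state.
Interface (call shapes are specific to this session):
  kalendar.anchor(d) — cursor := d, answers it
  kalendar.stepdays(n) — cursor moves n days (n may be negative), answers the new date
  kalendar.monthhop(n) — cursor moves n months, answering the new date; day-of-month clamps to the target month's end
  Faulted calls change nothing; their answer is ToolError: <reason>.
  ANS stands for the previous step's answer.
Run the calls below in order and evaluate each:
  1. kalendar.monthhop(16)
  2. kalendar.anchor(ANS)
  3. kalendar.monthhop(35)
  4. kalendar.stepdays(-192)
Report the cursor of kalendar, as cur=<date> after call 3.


Step: monthhop[n=16]
Result: 2017-05-18
Step: anchor[d=ANS]
Result: 2017-05-18
Step: monthhop[n=35]
Result: 2020-04-18
Step: stepdays[n=-192]
Result: 2019-10-09

Answer: cur=2020-04-18


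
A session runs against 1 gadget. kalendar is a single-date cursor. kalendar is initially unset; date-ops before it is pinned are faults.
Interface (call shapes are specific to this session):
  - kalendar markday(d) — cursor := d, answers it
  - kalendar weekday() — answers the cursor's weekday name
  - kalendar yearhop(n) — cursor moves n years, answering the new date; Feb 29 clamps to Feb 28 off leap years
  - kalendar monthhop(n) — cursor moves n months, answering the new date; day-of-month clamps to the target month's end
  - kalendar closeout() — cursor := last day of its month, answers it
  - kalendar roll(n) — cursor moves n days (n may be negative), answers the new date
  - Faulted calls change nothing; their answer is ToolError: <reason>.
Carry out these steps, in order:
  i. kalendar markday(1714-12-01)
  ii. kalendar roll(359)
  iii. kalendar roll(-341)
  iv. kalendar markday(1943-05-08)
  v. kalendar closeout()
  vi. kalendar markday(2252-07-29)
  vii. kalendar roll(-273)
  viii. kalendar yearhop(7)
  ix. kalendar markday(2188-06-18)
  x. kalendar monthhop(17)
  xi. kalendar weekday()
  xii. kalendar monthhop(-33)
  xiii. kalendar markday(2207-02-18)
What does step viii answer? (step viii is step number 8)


// kalendar markday(d: 1714-12-01) -> 1714-12-01
// kalendar roll(n: 359) -> 1715-11-25
// kalendar roll(n: -341) -> 1714-12-19
// kalendar markday(d: 1943-05-08) -> 1943-05-08
// kalendar closeout() -> 1943-05-31
// kalendar markday(d: 2252-07-29) -> 2252-07-29
// kalendar roll(n: -273) -> 2251-10-30
// kalendar yearhop(n: 7) -> 2258-10-30
// kalendar markday(d: 2188-06-18) -> 2188-06-18
// kalendar monthhop(n: 17) -> 2189-11-18
// kalendar weekday() -> Wednesday
// kalendar monthhop(n: -33) -> 2187-02-18
// kalendar markday(d: 2207-02-18) -> 2207-02-18

Answer: 2258-10-30


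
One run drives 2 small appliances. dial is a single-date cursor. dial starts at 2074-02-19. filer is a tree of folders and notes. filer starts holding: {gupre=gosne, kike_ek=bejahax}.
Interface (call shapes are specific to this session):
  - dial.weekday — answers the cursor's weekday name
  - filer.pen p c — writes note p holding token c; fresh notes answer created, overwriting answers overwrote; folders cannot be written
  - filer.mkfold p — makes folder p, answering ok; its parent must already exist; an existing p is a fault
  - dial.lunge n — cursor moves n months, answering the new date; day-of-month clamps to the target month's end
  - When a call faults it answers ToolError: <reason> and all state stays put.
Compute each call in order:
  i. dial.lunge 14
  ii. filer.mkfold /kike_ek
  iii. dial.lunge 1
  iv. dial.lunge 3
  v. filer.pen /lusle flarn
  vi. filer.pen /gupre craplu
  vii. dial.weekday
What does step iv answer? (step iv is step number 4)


I call dial.lunge on 14: 2075-04-19.
I use filer.mkfold on /kike_ek, → ToolError: exists.
I try dial.lunge on 1, and observe 2075-05-19.
I try dial.lunge on 3: 2075-08-19.
I use filer.pen on /lusle, flarn, giving created.
I try filer.pen on /gupre, craplu, and see overwrote.
I invoke dial.weekday, which returns Monday.

Answer: 2075-08-19


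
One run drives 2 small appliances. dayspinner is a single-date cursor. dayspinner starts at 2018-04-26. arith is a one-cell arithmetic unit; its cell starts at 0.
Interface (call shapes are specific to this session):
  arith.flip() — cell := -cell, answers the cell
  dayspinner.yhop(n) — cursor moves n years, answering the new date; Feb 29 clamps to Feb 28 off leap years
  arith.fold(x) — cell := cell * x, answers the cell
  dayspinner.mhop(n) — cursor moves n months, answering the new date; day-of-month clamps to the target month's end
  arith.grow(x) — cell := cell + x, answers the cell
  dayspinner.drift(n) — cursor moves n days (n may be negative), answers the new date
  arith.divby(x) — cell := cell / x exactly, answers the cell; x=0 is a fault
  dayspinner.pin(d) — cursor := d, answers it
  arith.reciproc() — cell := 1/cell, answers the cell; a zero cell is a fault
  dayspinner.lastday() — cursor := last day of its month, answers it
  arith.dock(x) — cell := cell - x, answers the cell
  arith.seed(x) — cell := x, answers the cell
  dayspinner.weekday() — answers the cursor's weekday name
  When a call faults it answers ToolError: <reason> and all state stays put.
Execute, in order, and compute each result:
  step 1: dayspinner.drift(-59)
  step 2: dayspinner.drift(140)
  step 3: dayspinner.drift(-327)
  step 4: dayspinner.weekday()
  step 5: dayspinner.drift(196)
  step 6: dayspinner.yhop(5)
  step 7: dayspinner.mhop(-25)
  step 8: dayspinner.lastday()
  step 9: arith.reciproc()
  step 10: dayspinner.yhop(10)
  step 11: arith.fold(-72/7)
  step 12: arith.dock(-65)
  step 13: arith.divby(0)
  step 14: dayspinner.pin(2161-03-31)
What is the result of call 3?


Answer: 2017-08-23

Derivation:
Then dayspinner.drift using n=-59, and observe 2018-02-26.
I run dayspinner.drift using n=140, yielding 2018-07-16.
I try dayspinner.drift using n=-327, and observe 2017-08-23.
I try dayspinner.weekday(), giving Wednesday.
Then dayspinner.drift using n=196, — result: 2018-03-07.
I run dayspinner.yhop using n=5, yielding 2023-03-07.
I try dayspinner.mhop using n=-25, and get 2021-02-07.
I try dayspinner.lastday(), → 2021-02-28.
Invoking arith.reciproc, and get ToolError: reciprocal of zero.
I try dayspinner.yhop using n=10, and see 2031-02-28.
Then arith.fold using x=-72/7: 0.
Next I call arith.dock using x=-65, and observe 65.
Calling arith.divby using x=0, and see ToolError: division by zero.
I run dayspinner.pin using d=2161-03-31, → 2161-03-31.


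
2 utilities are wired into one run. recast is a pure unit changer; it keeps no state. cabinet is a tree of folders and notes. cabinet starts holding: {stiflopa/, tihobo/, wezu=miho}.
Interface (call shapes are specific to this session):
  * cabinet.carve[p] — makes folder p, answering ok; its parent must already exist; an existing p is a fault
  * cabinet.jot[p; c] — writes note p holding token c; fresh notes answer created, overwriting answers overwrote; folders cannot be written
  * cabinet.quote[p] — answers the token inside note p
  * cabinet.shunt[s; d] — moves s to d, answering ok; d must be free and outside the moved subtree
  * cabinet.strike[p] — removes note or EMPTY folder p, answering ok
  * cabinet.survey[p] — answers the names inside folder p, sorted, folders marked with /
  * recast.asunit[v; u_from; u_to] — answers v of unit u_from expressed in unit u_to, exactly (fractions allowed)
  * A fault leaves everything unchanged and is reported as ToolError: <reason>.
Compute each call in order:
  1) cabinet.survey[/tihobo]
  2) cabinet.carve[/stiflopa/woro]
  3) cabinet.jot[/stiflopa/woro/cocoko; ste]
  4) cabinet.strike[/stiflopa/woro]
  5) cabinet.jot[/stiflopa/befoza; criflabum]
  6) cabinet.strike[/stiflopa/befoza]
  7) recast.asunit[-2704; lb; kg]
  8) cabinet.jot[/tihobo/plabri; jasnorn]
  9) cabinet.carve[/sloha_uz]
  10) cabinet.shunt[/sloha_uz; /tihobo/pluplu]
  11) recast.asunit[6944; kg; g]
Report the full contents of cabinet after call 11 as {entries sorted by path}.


! 1. cabinet.survey(p→/tihobo) => []
! 2. cabinet.carve(p→/stiflopa/woro) => ok
! 3. cabinet.jot(p→/stiflopa/woro/cocoko, c→ste) => created
! 4. cabinet.strike(p→/stiflopa/woro) => ToolError: not empty
! 5. cabinet.jot(p→/stiflopa/befoza, c→criflabum) => created
! 6. cabinet.strike(p→/stiflopa/befoza) => ok
! 7. recast.asunit(v→-2704, u_from→lb, u_to→kg) => -7665711053/6250000
! 8. cabinet.jot(p→/tihobo/plabri, c→jasnorn) => created
! 9. cabinet.carve(p→/sloha_uz) => ok
! 10. cabinet.shunt(s→/sloha_uz, d→/tihobo/pluplu) => ok
! 11. recast.asunit(v→6944, u_from→kg, u_to→g) => 6944000

Answer: {stiflopa/, stiflopa/woro/, stiflopa/woro/cocoko=ste, tihobo/, tihobo/plabri=jasnorn, tihobo/pluplu/, wezu=miho}


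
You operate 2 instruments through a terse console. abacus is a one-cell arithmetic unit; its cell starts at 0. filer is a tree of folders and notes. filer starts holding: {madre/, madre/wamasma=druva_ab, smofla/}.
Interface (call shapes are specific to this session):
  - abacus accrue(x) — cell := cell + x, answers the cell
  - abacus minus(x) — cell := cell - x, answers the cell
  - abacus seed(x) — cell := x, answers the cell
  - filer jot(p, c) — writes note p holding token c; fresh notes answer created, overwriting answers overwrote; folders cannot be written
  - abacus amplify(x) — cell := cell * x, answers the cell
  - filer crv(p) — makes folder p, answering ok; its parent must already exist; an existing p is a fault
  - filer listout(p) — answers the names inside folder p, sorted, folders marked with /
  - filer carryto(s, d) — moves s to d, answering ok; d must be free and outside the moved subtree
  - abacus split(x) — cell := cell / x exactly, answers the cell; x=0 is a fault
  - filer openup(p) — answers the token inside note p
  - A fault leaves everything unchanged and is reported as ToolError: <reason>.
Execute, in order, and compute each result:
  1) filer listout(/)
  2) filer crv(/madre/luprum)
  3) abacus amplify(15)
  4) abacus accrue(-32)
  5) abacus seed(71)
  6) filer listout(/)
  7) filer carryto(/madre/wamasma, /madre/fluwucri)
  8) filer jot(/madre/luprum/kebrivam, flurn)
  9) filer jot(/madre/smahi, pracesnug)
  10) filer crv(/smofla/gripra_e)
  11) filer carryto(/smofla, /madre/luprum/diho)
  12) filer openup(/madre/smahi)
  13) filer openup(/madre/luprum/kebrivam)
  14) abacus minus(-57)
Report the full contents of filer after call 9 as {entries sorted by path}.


Answer: {madre/, madre/fluwucri=druva_ab, madre/luprum/, madre/luprum/kebrivam=flurn, madre/smahi=pracesnug, smofla/}

Derivation:
==> filer listout(p=/)
<== [madre/, smofla/]
==> filer crv(p=/madre/luprum)
<== ok
==> abacus amplify(x=15)
<== 0
==> abacus accrue(x=-32)
<== -32
==> abacus seed(x=71)
<== 71
==> filer listout(p=/)
<== [madre/, smofla/]
==> filer carryto(s=/madre/wamasma, d=/madre/fluwucri)
<== ok
==> filer jot(p=/madre/luprum/kebrivam, c=flurn)
<== created
==> filer jot(p=/madre/smahi, c=pracesnug)
<== created
==> filer crv(p=/smofla/gripra_e)
<== ok
==> filer carryto(s=/smofla, d=/madre/luprum/diho)
<== ok
==> filer openup(p=/madre/smahi)
<== pracesnug
==> filer openup(p=/madre/luprum/kebrivam)
<== flurn
==> abacus minus(x=-57)
<== 128
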